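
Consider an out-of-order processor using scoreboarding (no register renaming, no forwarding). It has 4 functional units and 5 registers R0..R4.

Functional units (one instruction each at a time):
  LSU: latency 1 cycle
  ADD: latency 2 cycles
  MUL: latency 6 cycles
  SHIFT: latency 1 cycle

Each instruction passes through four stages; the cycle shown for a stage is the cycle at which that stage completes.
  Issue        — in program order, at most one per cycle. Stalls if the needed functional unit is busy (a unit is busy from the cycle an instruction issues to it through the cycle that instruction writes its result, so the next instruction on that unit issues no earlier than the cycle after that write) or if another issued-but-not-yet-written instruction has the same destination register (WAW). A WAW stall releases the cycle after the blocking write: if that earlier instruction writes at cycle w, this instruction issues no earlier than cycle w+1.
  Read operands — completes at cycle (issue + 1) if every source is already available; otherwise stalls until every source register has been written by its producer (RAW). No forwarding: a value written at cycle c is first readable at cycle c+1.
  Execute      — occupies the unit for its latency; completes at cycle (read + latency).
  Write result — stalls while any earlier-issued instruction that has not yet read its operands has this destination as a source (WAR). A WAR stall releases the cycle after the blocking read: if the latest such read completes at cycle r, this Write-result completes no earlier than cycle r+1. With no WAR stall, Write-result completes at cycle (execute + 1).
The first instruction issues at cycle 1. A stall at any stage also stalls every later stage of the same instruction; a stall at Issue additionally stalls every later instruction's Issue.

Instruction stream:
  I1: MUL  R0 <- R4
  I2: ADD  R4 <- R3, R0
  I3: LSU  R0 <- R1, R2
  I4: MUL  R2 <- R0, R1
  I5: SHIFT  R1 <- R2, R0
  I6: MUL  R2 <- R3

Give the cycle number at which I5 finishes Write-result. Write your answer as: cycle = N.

cycle = 24

I1  is:1  ro:2  ex:8  wr:9
I2  is:2  ro:10  ex:12  wr:13  — RAW R0: wait I1 write@9
I3  is:10  ro:11  ex:12  wr:13  — WAW R0: wait I1 write@9
I4  is:11  ro:14  ex:20  wr:21  — RAW R0: wait I3 write@13
I5  is:12  ro:22  ex:23  wr:24  — RAW R2: wait I4 write@21
I6  is:22  ro:23  ex:29  wr:30  — struct: MUL busy until I4 writes@21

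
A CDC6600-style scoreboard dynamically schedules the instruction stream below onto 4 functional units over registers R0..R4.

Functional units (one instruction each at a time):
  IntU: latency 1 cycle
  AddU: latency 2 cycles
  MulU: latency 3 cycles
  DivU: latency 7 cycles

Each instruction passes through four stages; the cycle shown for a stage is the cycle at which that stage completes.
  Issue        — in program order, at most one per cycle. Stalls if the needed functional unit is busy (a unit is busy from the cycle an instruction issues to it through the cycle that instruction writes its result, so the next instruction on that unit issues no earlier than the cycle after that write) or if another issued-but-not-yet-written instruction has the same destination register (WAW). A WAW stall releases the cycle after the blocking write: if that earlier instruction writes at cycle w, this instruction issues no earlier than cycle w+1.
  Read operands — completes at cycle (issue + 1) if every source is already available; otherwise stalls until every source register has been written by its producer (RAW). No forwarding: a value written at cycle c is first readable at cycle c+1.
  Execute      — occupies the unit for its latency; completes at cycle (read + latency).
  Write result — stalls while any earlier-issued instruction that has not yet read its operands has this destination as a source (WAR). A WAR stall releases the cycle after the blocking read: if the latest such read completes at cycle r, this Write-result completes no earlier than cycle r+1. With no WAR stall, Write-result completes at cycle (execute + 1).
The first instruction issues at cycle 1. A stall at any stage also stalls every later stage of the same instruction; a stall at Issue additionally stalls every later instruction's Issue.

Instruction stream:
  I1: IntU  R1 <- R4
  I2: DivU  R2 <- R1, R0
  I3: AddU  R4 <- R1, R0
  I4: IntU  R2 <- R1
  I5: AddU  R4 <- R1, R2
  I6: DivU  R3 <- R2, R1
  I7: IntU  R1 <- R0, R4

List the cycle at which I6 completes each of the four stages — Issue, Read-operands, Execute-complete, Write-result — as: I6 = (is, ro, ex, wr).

I6 = (16, 18, 25, 26)

I1 -> (1, 2, 3, 4)
I2 -> (2, 5, 12, 13)  // RAW R1: wait I1 write@4
I3 -> (3, 5, 7, 8)  // RAW R1: wait I1 write@4
I4 -> (14, 15, 16, 17)  // WAW R2: wait I2 write@13
I5 -> (15, 18, 20, 21)  // RAW R2: wait I4 write@17
I6 -> (16, 18, 25, 26)  // RAW R2: wait I4 write@17
I7 -> (18, 22, 23, 24)  // struct: IntU busy until I4 writes@17, RAW R4: wait I5 write@21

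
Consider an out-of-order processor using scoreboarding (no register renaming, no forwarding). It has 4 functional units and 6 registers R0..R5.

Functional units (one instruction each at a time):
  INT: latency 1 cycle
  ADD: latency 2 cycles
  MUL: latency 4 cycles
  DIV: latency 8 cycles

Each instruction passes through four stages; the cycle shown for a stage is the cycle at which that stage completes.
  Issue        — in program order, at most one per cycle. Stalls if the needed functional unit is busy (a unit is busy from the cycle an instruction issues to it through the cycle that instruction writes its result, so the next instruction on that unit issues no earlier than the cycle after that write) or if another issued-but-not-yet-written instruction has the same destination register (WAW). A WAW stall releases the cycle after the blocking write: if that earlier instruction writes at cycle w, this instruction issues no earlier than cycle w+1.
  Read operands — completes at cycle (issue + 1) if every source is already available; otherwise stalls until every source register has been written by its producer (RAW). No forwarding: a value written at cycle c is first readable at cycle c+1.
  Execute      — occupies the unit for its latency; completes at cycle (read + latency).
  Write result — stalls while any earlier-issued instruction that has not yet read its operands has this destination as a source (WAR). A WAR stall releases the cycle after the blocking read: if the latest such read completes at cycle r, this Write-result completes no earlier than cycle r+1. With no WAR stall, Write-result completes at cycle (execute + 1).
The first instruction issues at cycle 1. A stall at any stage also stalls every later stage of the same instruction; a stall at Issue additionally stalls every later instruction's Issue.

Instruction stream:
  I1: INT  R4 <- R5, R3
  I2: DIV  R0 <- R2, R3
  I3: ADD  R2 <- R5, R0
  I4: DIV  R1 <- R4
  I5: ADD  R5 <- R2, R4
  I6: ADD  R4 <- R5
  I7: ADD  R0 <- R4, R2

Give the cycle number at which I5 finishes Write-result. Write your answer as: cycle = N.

cycle = 21

I1: IS=1 RO=2 EX=3 WR=4
I2: IS=2 RO=3 EX=11 WR=12
I3: IS=3 RO=13 EX=15 WR=16  [RAW R0: wait I2 write@12]
I4: IS=13 RO=14 EX=22 WR=23  [struct: DIV busy until I2 writes@12]
I5: IS=17 RO=18 EX=20 WR=21  [struct: ADD busy until I3 writes@16]
I6: IS=22 RO=23 EX=25 WR=26  [struct: ADD busy until I5 writes@21]
I7: IS=27 RO=28 EX=30 WR=31  [struct: ADD busy until I6 writes@26]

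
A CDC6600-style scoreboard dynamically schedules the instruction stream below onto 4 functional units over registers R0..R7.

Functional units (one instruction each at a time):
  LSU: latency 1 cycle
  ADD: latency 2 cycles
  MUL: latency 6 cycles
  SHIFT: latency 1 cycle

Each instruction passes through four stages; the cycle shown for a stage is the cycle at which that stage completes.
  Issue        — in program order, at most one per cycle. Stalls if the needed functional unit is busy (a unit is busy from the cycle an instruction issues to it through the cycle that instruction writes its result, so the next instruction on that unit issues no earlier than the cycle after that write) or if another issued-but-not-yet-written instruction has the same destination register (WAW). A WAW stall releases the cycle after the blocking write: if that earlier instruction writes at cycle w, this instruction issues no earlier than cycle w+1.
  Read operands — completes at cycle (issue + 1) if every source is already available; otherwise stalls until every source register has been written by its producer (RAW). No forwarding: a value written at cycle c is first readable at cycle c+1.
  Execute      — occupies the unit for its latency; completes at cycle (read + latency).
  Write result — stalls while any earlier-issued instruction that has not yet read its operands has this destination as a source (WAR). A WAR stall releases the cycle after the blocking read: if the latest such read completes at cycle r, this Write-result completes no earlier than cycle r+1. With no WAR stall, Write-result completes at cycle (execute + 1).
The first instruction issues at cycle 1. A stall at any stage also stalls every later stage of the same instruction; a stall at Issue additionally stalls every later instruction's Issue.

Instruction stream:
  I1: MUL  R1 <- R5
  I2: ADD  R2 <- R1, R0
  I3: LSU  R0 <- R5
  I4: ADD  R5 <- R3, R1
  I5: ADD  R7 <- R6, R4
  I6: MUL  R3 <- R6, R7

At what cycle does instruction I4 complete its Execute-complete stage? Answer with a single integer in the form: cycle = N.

1) issue 1, read 2, done 8, write 9
2) issue 2, read 10, done 12, write 13  <RAW R1: wait I1 write@9>
3) issue 3, read 4, done 5, write 11  <WAR R0: wait I2 read@10>
4) issue 14, read 15, done 17, write 18  <struct: ADD busy until I2 writes@13>
5) issue 19, read 20, done 22, write 23  <struct: ADD busy until I4 writes@18>
6) issue 20, read 24, done 30, write 31  <RAW R7: wait I5 write@23>

cycle = 17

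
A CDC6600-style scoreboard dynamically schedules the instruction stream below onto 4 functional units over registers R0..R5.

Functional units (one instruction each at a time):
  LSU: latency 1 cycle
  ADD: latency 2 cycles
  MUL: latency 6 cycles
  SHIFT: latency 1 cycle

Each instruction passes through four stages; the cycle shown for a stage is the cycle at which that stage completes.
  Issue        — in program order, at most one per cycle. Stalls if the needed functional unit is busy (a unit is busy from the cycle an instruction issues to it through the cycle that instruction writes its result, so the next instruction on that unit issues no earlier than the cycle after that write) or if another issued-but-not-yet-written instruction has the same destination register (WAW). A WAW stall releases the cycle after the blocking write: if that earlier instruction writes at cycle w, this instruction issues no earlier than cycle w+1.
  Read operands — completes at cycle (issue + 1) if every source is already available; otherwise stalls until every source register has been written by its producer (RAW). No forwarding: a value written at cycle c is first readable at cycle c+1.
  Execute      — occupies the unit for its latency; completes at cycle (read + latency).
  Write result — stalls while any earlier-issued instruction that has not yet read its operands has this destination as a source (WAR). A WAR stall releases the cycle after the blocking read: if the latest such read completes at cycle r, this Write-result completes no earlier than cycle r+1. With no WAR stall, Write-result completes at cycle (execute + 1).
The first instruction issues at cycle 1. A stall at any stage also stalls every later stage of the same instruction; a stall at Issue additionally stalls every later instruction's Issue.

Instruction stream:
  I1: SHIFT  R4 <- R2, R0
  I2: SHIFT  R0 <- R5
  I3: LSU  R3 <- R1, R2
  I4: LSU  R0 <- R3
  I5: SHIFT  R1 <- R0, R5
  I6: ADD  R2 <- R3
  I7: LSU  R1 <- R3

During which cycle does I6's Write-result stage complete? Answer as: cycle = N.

t=1  issue I1 (SHIFT)
t=2  I1 read-ops
t=3  I1 finished on SHIFT
t=4  I1→R4
t=5  issue I2 (SHIFT)
t=6  I2 read-ops · issue I3 (LSU)
t=7  I2 finished on SHIFT · I3 read-ops
t=8  I2→R0 · I3 finished on LSU
t=9  I3→R3
t=10  issue I4 (LSU)
t=11  I4 read-ops · issue I5 (SHIFT)
t=12  I4 finished on LSU · issue I6 (ADD)
t=13  I4→R0 · I6 read-ops
t=14  I5 read-ops
t=15  I5 finished on SHIFT · I6 finished on ADD
t=16  I5→R1 · I6→R2
t=17  issue I7 (LSU)
t=18  I7 read-ops
t=19  I7 finished on LSU
t=20  I7→R1

cycle = 16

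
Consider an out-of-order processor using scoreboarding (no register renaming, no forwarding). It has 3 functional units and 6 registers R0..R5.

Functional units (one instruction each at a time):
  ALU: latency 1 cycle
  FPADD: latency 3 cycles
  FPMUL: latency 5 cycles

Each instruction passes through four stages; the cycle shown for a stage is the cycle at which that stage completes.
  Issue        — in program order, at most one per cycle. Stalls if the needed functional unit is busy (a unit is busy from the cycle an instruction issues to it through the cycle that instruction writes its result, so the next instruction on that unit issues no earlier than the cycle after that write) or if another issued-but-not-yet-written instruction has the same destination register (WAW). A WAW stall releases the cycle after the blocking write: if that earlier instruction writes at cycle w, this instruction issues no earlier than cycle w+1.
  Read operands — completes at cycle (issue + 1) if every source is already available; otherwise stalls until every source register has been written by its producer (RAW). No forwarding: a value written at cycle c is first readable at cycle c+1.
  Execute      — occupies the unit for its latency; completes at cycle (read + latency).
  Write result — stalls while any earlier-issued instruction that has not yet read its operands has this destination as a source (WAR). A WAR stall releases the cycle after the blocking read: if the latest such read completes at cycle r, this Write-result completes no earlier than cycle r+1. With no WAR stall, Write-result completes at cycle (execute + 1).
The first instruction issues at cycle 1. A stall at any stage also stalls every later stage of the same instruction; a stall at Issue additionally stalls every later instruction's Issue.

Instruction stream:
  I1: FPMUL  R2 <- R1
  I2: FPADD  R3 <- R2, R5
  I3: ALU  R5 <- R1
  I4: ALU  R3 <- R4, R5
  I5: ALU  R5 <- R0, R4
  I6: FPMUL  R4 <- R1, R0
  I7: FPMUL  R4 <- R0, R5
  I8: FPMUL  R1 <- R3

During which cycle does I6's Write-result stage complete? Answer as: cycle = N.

cycle = 26

t=1  I1→FPMUL
t=2  I1 RO | I2→FPADD
t=3  I3→ALU
t=4  I3 RO
t=5  I3 EX
t=7  I1 EX
t=8  I1 WR R2
t=9  I2 RO
t=10  I3 WR R5
t=12  I2 EX
t=13  I2 WR R3
t=14  I4→ALU
t=15  I4 RO
t=16  I4 EX
t=17  I4 WR R3
t=18  I5→ALU
t=19  I5 RO | I6→FPMUL
t=20  I5 EX | I6 RO
t=21  I5 WR R5
t=25  I6 EX
t=26  I6 WR R4
t=27  I7→FPMUL
t=28  I7 RO
t=33  I7 EX
t=34  I7 WR R4
t=35  I8→FPMUL
t=36  I8 RO
t=41  I8 EX
t=42  I8 WR R1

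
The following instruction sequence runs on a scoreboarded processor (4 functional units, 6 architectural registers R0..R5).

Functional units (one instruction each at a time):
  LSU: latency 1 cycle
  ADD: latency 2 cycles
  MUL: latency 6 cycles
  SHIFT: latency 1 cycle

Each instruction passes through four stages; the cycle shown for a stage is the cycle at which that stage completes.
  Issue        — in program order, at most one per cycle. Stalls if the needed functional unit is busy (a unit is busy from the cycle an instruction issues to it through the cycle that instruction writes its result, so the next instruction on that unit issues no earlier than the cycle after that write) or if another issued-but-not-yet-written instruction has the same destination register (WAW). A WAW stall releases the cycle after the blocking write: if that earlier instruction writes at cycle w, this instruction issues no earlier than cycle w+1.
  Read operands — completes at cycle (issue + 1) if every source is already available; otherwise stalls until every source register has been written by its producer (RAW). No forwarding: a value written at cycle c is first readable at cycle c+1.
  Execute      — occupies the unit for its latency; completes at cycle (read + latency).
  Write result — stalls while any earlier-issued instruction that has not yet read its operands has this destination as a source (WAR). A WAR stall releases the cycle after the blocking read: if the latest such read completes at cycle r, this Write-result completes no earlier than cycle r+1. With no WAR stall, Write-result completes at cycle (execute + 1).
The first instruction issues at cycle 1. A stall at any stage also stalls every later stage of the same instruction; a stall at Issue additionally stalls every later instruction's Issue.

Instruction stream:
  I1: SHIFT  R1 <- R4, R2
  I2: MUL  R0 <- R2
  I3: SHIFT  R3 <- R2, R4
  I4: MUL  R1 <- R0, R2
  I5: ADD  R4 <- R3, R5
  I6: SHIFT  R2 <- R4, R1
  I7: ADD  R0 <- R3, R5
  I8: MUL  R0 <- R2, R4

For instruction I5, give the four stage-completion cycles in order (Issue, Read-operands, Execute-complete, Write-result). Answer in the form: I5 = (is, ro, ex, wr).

I5 = (12, 13, 15, 16)

cycle 1: I1 issues→SHIFT
cycle 2: I1 reads; I2 issues→MUL
cycle 3: I1 exec-done; I2 reads
cycle 4: I1 writes R1
cycle 5: I3 issues→SHIFT
cycle 6: I3 reads
cycle 7: I3 exec-done
cycle 8: I3 writes R3
cycle 9: I2 exec-done
cycle 10: I2 writes R0
cycle 11: I4 issues→MUL
cycle 12: I4 reads; I5 issues→ADD
cycle 13: I5 reads; I6 issues→SHIFT
cycle 15: I5 exec-done
cycle 16: I5 writes R4
cycle 17: I7 issues→ADD
cycle 18: I4 exec-done; I7 reads
cycle 19: I4 writes R1
cycle 20: I6 reads; I7 exec-done
cycle 21: I6 exec-done; I7 writes R0
cycle 22: I6 writes R2; I8 issues→MUL
cycle 23: I8 reads
cycle 29: I8 exec-done
cycle 30: I8 writes R0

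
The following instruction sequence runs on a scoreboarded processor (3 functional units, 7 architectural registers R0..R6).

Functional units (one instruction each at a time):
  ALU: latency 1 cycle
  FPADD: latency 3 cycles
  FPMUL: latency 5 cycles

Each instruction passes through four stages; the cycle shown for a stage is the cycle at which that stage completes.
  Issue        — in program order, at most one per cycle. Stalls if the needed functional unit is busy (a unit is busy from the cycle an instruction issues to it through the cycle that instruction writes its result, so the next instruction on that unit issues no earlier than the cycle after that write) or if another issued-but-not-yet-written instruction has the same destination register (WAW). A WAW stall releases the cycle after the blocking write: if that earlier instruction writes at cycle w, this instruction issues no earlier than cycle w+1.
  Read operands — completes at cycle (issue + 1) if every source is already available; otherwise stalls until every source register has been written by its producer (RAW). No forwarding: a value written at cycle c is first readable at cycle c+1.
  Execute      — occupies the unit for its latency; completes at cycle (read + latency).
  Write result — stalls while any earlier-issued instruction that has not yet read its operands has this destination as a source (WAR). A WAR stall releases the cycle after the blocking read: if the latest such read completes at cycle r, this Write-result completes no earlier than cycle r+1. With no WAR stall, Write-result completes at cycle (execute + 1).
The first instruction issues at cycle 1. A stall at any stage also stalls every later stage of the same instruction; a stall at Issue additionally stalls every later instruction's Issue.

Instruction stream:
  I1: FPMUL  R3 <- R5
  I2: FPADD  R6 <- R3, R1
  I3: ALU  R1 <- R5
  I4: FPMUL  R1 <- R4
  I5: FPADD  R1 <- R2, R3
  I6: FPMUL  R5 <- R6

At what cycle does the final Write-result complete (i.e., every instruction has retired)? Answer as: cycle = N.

c1: I1 issues→FPMUL
c2: I1 reads, I2 issues→FPADD
c3: I3 issues→ALU
c4: I3 reads
c5: I3 exec-done
c7: I1 exec-done
c8: I1 writes R3
c9: I2 reads
c10: I3 writes R1
c11: I4 issues→FPMUL
c12: I2 exec-done, I4 reads
c13: I2 writes R6
c17: I4 exec-done
c18: I4 writes R1
c19: I5 issues→FPADD
c20: I5 reads, I6 issues→FPMUL
c21: I6 reads
c23: I5 exec-done
c24: I5 writes R1
c26: I6 exec-done
c27: I6 writes R5

cycle = 27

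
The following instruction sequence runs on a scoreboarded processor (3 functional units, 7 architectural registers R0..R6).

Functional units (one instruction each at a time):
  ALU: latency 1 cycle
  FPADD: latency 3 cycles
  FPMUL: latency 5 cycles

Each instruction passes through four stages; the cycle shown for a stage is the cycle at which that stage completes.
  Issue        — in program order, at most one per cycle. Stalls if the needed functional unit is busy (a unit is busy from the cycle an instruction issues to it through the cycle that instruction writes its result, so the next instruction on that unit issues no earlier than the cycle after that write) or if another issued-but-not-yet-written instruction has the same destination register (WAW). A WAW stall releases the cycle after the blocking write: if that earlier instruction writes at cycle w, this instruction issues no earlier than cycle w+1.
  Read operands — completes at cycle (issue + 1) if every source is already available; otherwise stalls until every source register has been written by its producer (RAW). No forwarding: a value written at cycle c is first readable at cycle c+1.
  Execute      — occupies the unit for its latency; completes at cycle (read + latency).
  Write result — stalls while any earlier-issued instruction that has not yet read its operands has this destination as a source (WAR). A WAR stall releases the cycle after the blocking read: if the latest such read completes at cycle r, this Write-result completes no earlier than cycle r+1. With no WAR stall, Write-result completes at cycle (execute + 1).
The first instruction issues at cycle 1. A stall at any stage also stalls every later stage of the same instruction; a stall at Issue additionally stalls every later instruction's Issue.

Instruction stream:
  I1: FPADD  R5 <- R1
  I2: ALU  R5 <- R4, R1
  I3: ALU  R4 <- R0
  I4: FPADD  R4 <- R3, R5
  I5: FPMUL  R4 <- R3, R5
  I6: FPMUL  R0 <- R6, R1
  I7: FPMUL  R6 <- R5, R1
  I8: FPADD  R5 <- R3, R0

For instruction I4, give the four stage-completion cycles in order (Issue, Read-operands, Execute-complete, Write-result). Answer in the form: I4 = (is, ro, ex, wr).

c1: I1 issues→FPADD
c2: I1 reads
c5: I1 exec-done
c6: I1 writes R5
c7: I2 issues→ALU
c8: I2 reads
c9: I2 exec-done
c10: I2 writes R5
c11: I3 issues→ALU
c12: I3 reads
c13: I3 exec-done
c14: I3 writes R4
c15: I4 issues→FPADD
c16: I4 reads
c19: I4 exec-done
c20: I4 writes R4
c21: I5 issues→FPMUL
c22: I5 reads
c27: I5 exec-done
c28: I5 writes R4
c29: I6 issues→FPMUL
c30: I6 reads
c35: I6 exec-done
c36: I6 writes R0
c37: I7 issues→FPMUL
c38: I7 reads, I8 issues→FPADD
c39: I8 reads
c42: I8 exec-done
c43: I7 exec-done, I8 writes R5
c44: I7 writes R6

I4 = (15, 16, 19, 20)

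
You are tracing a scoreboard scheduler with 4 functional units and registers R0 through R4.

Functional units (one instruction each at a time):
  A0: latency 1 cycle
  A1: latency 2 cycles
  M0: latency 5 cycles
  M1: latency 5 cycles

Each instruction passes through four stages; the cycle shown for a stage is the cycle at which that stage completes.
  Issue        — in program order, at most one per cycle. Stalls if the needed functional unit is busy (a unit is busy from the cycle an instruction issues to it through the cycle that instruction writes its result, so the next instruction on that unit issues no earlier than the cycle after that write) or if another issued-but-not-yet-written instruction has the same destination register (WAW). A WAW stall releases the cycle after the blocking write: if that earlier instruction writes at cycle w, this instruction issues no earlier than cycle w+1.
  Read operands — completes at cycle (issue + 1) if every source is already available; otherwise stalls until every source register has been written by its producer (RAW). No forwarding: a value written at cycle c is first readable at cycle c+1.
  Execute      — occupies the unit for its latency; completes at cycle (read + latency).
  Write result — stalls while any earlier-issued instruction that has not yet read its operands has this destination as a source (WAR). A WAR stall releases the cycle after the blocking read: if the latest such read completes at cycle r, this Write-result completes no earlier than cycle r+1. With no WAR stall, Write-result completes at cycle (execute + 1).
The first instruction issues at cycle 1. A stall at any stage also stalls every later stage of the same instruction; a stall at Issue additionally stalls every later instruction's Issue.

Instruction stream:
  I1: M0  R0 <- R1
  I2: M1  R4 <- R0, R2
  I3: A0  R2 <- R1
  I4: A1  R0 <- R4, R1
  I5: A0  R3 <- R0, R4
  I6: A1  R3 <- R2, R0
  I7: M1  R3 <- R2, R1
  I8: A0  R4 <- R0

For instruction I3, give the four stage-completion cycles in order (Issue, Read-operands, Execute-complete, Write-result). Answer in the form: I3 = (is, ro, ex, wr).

I3 = (3, 4, 5, 10)

cycle 1: I1 dispatched to M0
cycle 2: I1 operands ready; I2 dispatched to M1
cycle 3: I3 dispatched to A0
cycle 4: I3 operands ready
cycle 5: I3 complete
cycle 7: I1 complete
cycle 8: R0←I1
cycle 9: I2 operands ready; I4 dispatched to A1
cycle 10: R2←I3
cycle 11: I5 dispatched to A0
cycle 14: I2 complete
cycle 15: R4←I2
cycle 16: I4 operands ready
cycle 18: I4 complete
cycle 19: R0←I4
cycle 20: I5 operands ready
cycle 21: I5 complete
cycle 22: R3←I5
cycle 23: I6 dispatched to A1
cycle 24: I6 operands ready
cycle 26: I6 complete
cycle 27: R3←I6
cycle 28: I7 dispatched to M1
cycle 29: I7 operands ready; I8 dispatched to A0
cycle 30: I8 operands ready
cycle 31: I8 complete
cycle 32: R4←I8
cycle 34: I7 complete
cycle 35: R3←I7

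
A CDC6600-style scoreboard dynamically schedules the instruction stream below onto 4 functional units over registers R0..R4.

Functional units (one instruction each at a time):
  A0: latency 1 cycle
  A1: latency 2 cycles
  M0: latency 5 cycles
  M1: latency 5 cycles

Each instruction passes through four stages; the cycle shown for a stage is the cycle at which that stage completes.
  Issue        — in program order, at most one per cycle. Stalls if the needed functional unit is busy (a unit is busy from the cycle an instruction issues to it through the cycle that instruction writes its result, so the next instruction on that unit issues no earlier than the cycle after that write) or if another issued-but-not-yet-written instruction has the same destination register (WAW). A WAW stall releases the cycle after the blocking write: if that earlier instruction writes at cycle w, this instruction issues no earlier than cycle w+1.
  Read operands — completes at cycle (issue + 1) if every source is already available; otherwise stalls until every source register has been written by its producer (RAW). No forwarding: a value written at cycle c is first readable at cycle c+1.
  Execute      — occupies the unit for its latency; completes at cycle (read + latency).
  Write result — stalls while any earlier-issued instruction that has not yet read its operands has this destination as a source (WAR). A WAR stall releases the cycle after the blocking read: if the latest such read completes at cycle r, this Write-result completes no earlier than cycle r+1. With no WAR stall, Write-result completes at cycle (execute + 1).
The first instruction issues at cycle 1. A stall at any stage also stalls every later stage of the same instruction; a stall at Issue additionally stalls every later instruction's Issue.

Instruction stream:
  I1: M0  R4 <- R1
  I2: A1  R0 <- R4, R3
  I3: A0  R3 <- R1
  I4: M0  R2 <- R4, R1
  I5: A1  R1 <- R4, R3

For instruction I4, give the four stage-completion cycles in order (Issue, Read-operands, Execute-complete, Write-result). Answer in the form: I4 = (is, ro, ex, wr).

cycle 1: issue I1 (M0)
cycle 2: I1 read-ops | issue I2 (A1)
cycle 3: issue I3 (A0)
cycle 4: I3 read-ops
cycle 5: I3 finished on A0
cycle 7: I1 finished on M0
cycle 8: I1→R4
cycle 9: I2 read-ops | issue I4 (M0)
cycle 10: I3→R3 | I4 read-ops
cycle 11: I2 finished on A1
cycle 12: I2→R0
cycle 13: issue I5 (A1)
cycle 14: I5 read-ops
cycle 15: I4 finished on M0
cycle 16: I4→R2 | I5 finished on A1
cycle 17: I5→R1

I4 = (9, 10, 15, 16)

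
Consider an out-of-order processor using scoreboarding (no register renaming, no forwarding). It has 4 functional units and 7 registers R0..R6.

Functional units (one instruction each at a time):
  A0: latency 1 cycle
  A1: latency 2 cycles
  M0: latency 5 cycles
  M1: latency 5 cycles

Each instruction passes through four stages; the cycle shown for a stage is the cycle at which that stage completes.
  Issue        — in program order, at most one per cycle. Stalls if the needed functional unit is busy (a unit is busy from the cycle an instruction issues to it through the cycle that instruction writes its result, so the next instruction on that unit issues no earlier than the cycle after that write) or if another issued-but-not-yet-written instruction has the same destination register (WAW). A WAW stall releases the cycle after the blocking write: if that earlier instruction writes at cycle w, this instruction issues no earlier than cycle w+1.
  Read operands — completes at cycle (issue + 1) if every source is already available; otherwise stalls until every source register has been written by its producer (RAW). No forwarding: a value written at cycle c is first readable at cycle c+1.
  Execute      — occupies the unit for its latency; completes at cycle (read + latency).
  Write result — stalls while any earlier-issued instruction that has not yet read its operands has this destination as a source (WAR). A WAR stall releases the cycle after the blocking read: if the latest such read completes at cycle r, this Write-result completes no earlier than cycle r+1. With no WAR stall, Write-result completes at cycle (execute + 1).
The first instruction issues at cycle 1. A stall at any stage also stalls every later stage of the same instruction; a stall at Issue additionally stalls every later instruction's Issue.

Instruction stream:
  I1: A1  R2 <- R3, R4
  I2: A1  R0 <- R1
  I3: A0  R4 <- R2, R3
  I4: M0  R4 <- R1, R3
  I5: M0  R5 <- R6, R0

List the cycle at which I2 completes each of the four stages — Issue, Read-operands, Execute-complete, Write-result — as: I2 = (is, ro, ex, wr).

I2 = (6, 7, 9, 10)

c1: I1→A1
c2: I1 RO
c4: I1 EX
c5: I1 WR R2
c6: I2→A1
c7: I2 RO | I3→A0
c8: I3 RO
c9: I2 EX | I3 EX
c10: I2 WR R0 | I3 WR R4
c11: I4→M0
c12: I4 RO
c17: I4 EX
c18: I4 WR R4
c19: I5→M0
c20: I5 RO
c25: I5 EX
c26: I5 WR R5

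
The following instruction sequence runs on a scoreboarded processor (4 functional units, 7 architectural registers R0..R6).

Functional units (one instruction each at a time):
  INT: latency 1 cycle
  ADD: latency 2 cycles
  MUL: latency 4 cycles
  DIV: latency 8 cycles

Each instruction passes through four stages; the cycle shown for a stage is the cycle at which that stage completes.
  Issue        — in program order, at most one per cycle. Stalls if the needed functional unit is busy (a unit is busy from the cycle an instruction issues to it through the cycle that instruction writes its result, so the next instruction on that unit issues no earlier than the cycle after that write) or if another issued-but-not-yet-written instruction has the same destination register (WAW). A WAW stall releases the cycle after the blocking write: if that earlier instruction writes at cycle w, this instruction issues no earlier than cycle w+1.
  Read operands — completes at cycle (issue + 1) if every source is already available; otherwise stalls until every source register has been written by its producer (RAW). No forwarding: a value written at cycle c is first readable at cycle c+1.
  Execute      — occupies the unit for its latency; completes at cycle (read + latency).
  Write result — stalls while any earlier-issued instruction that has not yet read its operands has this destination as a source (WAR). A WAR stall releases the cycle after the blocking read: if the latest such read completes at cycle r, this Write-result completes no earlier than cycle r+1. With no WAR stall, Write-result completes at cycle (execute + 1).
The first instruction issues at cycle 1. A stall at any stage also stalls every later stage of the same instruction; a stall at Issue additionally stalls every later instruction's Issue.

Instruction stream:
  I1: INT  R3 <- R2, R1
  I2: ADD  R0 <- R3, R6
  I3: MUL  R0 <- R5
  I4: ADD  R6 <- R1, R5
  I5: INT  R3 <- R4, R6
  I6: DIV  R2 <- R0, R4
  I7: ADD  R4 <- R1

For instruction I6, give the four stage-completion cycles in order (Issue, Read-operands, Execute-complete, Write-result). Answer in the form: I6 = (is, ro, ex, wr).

[1] I1→INT
[2] I1 RO | I2→ADD
[3] I1 EX
[4] I1 WR R3
[5] I2 RO
[7] I2 EX
[8] I2 WR R0
[9] I3→MUL
[10] I3 RO | I4→ADD
[11] I4 RO | I5→INT
[12] I6→DIV
[13] I4 EX
[14] I3 EX | I4 WR R6
[15] I3 WR R0 | I5 RO | I7→ADD
[16] I5 EX | I6 RO | I7 RO
[17] I5 WR R3
[18] I7 EX
[19] I7 WR R4
[24] I6 EX
[25] I6 WR R2

I6 = (12, 16, 24, 25)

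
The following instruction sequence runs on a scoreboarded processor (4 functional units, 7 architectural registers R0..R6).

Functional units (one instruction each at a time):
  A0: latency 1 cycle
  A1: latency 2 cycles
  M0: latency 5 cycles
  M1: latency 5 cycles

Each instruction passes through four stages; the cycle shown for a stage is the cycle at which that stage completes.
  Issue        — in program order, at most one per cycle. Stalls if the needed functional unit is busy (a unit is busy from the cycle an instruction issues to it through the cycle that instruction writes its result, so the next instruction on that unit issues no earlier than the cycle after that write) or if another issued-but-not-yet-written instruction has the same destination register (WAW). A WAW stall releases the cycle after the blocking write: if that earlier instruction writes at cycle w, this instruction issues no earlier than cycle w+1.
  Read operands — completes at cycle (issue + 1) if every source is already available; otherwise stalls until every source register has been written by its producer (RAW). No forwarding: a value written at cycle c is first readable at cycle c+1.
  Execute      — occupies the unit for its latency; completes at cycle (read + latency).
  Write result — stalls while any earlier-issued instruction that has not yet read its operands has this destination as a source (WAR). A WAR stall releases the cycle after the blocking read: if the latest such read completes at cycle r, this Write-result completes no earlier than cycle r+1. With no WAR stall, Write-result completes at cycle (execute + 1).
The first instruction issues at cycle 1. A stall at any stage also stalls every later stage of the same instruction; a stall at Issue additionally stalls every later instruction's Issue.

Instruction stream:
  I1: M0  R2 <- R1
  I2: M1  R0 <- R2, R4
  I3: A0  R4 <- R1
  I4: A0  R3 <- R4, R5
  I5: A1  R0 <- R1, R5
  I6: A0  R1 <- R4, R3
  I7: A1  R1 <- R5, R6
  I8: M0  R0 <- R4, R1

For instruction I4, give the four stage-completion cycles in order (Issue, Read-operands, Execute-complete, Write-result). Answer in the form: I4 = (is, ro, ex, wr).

I4 = (11, 12, 13, 14)

I1  is:1  ro:2  ex:7  wr:8
I2  is:2  ro:9  ex:14  wr:15  — RAW R2: wait I1 write@8
I3  is:3  ro:4  ex:5  wr:10  — WAR R4: wait I2 read@9
I4  is:11  ro:12  ex:13  wr:14  — struct: A0 busy until I3 writes@10
I5  is:16  ro:17  ex:19  wr:20  — WAW R0: wait I2 write@15
I6  is:17  ro:18  ex:19  wr:20
I7  is:21  ro:22  ex:24  wr:25  — WAW R1: wait I6 write@20
I8  is:22  ro:26  ex:31  wr:32  — RAW R1: wait I7 write@25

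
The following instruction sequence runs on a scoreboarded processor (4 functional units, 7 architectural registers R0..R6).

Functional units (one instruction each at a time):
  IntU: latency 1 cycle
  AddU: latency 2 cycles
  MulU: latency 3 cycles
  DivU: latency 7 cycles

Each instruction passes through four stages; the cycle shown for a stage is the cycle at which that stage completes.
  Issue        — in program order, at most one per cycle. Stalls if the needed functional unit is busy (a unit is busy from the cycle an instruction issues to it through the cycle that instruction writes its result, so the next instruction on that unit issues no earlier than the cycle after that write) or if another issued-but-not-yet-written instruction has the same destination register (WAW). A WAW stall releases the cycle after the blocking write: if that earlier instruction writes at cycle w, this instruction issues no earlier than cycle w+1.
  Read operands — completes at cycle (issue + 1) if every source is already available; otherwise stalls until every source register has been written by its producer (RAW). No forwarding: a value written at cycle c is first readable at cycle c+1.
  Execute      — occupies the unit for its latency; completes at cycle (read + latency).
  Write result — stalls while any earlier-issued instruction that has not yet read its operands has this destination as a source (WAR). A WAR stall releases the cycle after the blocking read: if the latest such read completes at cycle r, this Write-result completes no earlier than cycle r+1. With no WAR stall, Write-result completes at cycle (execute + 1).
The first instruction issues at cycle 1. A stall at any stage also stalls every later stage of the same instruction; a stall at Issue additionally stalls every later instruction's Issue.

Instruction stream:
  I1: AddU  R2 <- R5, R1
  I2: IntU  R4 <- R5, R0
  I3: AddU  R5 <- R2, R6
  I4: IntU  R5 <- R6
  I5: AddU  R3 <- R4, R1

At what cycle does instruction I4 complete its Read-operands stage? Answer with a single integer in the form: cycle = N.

[1] I1→AddU
[2] I1 RO | I2→IntU
[3] I2 RO
[4] I1 EX | I2 EX
[5] I1 WR R2 | I2 WR R4
[6] I3→AddU
[7] I3 RO
[9] I3 EX
[10] I3 WR R5
[11] I4→IntU
[12] I4 RO | I5→AddU
[13] I4 EX | I5 RO
[14] I4 WR R5
[15] I5 EX
[16] I5 WR R3

cycle = 12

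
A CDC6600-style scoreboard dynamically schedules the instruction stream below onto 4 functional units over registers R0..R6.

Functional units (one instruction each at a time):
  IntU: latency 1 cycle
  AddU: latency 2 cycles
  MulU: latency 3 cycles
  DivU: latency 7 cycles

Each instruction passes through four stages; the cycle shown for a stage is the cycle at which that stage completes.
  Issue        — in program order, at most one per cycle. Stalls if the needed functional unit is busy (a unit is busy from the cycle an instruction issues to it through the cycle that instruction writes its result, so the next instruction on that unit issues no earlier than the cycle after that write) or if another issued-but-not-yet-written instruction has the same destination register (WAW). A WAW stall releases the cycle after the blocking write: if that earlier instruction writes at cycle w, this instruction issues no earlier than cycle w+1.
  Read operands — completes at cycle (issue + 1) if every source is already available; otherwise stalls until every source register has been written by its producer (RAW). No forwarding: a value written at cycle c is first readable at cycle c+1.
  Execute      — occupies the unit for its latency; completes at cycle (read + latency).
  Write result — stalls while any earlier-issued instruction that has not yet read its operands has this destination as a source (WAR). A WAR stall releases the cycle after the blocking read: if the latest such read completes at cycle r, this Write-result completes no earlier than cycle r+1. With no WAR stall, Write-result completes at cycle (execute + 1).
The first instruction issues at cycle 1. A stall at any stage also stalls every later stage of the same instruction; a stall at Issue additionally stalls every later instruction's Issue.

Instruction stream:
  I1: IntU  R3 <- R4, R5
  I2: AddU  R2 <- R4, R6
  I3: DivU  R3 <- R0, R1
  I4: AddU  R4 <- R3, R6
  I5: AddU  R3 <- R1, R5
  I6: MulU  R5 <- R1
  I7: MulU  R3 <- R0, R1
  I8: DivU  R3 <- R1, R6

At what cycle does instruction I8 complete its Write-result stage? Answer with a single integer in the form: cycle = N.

  I1 | 1 | 2 | 3 | 4
  I2 | 2 | 3 | 5 | 6
  I3 | 5 | 6 | 13 | 14   WAW R3: wait I1 write@4
  I4 | 7 | 15 | 17 | 18   struct: AddU busy until I2 writes@6 · RAW R3: wait I3 write@14
  I5 | 19 | 20 | 22 | 23   struct: AddU busy until I4 writes@18
  I6 | 20 | 21 | 24 | 25
  I7 | 26 | 27 | 30 | 31   struct: MulU busy until I6 writes@25
  I8 | 32 | 33 | 40 | 41   WAW R3: wait I7 write@31

cycle = 41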